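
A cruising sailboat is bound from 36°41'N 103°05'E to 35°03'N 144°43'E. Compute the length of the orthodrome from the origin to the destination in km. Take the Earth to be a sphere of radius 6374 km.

Haversine: a = sin²(Δφ/2)+cos φ₁ cos φ₂ sin²(Δλ/2) = 0.08312;  σ = 2·atan2(√a,√(1−a))
σ = 33.513° → d = Rσ = 6374·0.58490 = 3728 km

3728 km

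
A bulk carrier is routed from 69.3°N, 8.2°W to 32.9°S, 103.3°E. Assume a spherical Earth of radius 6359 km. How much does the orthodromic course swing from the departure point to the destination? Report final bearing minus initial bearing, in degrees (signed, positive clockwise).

+72.3°

At departure: θ₁ = atan2(sin Δλ cos φ₂, cos φ₁ sin φ₂ − sin φ₁ cos φ₂ cos Δλ) = 83.00°
At arrival: θ₂ = atan2(sin Δλ cos φ₁, −cos φ₂ sin φ₁ + sin φ₂ cos φ₁ cos Δλ) = 155.30°
Δθ = θ₂ − θ₁ = +72.3°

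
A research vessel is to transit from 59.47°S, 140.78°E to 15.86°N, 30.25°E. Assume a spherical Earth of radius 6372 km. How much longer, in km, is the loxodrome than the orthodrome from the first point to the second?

Great circle: cos σ = sin φ₁ sin φ₂ + cos φ₁ cos φ₂ cos Δλ,  σ = 1.9897 rad → d_gc = 12678.4 km
Rhumb line: Δψ = +1.5790, q = Δφ/Δψ = 0.8326, d_rh = R√(Δφ²+q²Δλ²) = 13226.6 km
Excess = 13226.6 − 12678.4 = 548.2 ≈ 548 km

548 km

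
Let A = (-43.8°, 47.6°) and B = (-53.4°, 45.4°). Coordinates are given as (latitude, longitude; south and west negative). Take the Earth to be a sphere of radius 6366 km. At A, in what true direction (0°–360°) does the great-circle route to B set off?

187.8°

θ = atan2( sin Δλ·cos φ₂ ,  cos φ₁ sin φ₂ − sin φ₁ cos φ₂ cos Δλ )
  = atan2(-0.0229, -0.1671) = 187.80°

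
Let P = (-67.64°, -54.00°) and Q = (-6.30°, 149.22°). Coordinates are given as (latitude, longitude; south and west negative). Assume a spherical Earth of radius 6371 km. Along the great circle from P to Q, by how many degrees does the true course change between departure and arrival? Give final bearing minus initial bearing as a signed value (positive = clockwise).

+147.3°

Initial bearing θ₁ = atan2(sin Δλ cos φ₂, cos φ₁ sin φ₂ − sin φ₁ cos φ₂ cos Δλ) = 203.85°
Final bearing θ₂ = (initial bearing from the destination back to the start) + 180° = 351.10°
Δθ = θ₂ − θ₁ = +147.3°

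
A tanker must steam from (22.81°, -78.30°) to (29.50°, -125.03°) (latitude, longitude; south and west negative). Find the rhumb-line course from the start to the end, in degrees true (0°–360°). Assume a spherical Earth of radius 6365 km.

279.1°

Meridional parts: M(φ₁)=+0.4091, M(φ₂)=+0.5393 → ΔM = +0.1302;  Δλ = -0.8156 rad
tan C = Δλ / ΔM = -6.2645 → C = 279.07°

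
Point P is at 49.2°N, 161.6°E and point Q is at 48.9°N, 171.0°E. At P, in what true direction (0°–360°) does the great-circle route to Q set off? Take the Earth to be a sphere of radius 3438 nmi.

89.2°

θ = atan2( sin Δλ·cos φ₂ ,  cos φ₁ sin φ₂ − sin φ₁ cos φ₂ cos Δλ )
  = atan2(+0.1074, +0.0014) = 89.23°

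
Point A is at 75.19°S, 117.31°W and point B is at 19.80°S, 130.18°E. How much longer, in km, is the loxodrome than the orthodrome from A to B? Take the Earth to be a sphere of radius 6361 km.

954 km

Great circle: cos σ = sin φ₁ sin φ₂ + cos φ₁ cos φ₂ cos Δλ,  σ = 1.3332 rad → d_gc = 8480.2 km
Rhumb line: Δψ = +1.6878, q = Δφ/Δψ = 0.5728, d_rh = R√(Δφ²+q²Δλ²) = 9434.1 km
Excess = 9434.1 − 8480.2 = 953.9 ≈ 954 km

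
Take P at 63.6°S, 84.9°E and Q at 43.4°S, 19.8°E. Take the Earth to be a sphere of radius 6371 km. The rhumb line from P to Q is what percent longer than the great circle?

3.7%

Great circle: σ = 0.7205 rad → d_gc = Rσ = 4590.53 km
Rhumb: Δφ = +0.3526, Δλ = -1.1362, Δψ = +0.6077, q = Δφ/Δψ = 0.5802 → d_rh = R√(Δφ²+q²Δλ²) = 4762.65 km
Excess = (4762.65 − 4590.53) / 4590.53 = 172.12 / 4590.53 = 3.749% ≈ 3.7%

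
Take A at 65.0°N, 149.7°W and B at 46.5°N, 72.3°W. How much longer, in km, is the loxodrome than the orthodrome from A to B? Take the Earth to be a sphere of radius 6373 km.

Great circle: cos σ = sin φ₁ sin φ₂ + cos φ₁ cos φ₂ cos Δλ,  σ = 0.7657 rad → d_gc = 4880.0 km
Rhumb line: Δψ = -0.5876, q = Δφ/Δψ = 0.5495, d_rh = R√(Δφ²+q²Δλ²) = 5159.2 km
Excess = 5159.2 − 4880.0 = 279.2 ≈ 279 km

279 km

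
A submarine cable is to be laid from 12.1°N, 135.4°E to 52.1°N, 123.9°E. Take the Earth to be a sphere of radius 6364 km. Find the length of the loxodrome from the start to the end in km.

Rhumb course C = atan2(Δλ, Δψ) with Δψ = ln[tan(π/4+φ₂/2)/tan(π/4+φ₁/2)] = +0.8562, Δλ = -0.2007 → C = 346.81°
d = R·|Δφ| / |cos C| = 6364·0.69813 / 0.97361 = 4563 km

4563 km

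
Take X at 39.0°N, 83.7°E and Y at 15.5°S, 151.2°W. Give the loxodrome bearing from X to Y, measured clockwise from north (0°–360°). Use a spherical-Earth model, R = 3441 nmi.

114.9°

Δψ = ln[tan(π/4+φ₂/2)/tan(π/4+φ₁/2)] = -1.0142
Δλ = +2.1834 rad (taken the short way round)
course = atan2(Δλ, Δψ) = 114.91°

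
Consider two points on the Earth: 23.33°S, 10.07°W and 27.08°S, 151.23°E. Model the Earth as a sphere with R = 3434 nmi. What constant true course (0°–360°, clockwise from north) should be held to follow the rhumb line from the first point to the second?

91.5°

Meridional parts: M(φ₁)=-0.4189, M(φ₂)=-0.4913 → ΔM = -0.0724;  Δλ = +2.8152 rad
tan C = Δλ / ΔM = -38.9080 → C = 91.47°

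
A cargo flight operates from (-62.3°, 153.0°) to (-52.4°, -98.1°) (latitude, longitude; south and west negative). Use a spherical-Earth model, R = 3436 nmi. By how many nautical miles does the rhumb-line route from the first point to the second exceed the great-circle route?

403 nmi

Great circle: cos σ = sin φ₁ sin φ₂ + cos φ₁ cos φ₂ cos Δλ,  σ = 0.9152 rad → d_gc = 3144.7 nmi
Rhumb line: Δψ = +0.3226, q = Δφ/Δψ = 0.5355, d_rh = R√(Δφ²+q²Δλ²) = 3547.5 nmi
Excess = 3547.5 − 3144.7 = 402.8 ≈ 403 nmi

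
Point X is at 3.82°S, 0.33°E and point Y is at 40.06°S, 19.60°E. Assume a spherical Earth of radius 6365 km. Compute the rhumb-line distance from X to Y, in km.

Rhumb course C = atan2(Δλ, Δψ) with Δψ = ln[tan(π/4+φ₂/2)/tan(π/4+φ₁/2)] = -0.6976, Δλ = +0.3363 → C = 154.26°
d = R·|Δφ| / |cos C| = 6365·0.63251 / 0.90077 = 4469 km

4469 km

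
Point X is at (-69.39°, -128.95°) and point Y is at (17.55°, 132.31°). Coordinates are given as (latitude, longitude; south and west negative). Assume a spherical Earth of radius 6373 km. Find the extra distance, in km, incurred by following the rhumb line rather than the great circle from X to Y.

Great circle: cos σ = sin φ₁ sin φ₂ + cos φ₁ cos φ₂ cos Δλ,  σ = 1.9105 rad → d_gc = 12175.8 km
Rhumb line: Δψ = +2.0159, q = Δφ/Δψ = 0.7527, d_rh = R√(Δφ²+q²Δλ²) = 12722.2 km
Excess = 12722.2 − 12175.8 = 546.4 ≈ 546 km

546 km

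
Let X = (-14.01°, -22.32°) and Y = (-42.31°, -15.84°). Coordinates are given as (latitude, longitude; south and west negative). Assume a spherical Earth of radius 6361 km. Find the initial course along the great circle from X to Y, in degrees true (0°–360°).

170.0°

θ = atan2( sin Δλ·cos φ₂ ,  cos φ₁ sin φ₂ − sin φ₁ cos φ₂ cos Δλ )
  = atan2(+0.0835, -0.4752) = 170.04°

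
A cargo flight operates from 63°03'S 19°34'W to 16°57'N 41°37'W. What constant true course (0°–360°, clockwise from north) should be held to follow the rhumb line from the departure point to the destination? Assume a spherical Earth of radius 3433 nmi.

347.5°

Meridional parts: M(φ₁)=-1.4287, M(φ₂)=+0.3002 → ΔM = +1.7290;  Δλ = -0.3848 rad
tan C = Δλ / ΔM = -0.2226 → C = 347.45°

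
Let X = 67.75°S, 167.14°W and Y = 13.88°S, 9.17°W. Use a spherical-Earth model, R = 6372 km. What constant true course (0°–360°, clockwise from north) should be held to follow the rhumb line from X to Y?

Meridional parts: M(φ₁)=-1.6264, M(φ₂)=-0.2447 → ΔM = +1.3817;  Δλ = +2.7571 rad
tan C = Δλ / ΔM = +1.9954 → C = 63.38°

63.4°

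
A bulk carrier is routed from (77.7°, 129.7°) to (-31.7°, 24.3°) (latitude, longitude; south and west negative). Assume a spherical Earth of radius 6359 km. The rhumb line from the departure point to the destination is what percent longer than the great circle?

Great circle: σ = 2.1670 rad → d_gc = Rσ = 13780.2 km
Rhumb: Δφ = -1.9094, Δλ = -1.8396, Δψ = -2.8118, q = Δφ/Δψ = 0.6791 → d_rh = R√(Δφ²+q²Δλ²) = 14509.5 km
Excess = (14509.5 − 13780.2) / 13780.2 = 729.3 / 13780.2 = 5.29% ≈ 5.3%

5.3%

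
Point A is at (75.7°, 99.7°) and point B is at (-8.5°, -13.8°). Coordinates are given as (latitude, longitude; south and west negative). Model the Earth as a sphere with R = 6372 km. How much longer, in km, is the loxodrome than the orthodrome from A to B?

Great circle: cos σ = sin φ₁ sin φ₂ + cos φ₁ cos φ₂ cos Δλ,  σ = 1.8138 rad → d_gc = 11557.7 km
Rhumb line: Δψ = -2.2248, q = Δφ/Δψ = 0.6605, d_rh = R√(Δφ²+q²Δλ²) = 12538.1 km
Excess = 12538.1 − 11557.7 = 980.4 ≈ 980 km

980 km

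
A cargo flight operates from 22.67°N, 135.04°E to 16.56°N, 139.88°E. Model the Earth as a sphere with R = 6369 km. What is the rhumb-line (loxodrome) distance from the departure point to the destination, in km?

Δψ = ln[tan(π/4+φ₂/2)/tan(π/4+φ₁/2)] = -0.1133;  Δφ = -0.1066 rad,  Δλ = +0.0845 rad
q = Δφ/Δψ = 0.9414
d = R·√(Δφ² + q²Δλ²) = 6369·0.13303 = 847 km

847 km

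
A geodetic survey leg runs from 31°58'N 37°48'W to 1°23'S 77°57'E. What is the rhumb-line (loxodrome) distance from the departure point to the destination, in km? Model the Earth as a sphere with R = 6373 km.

Rhumb course C = atan2(Δλ, Δψ) with Δψ = ln[tan(π/4+φ₂/2)/tan(π/4+φ₁/2)] = -0.6135, Δλ = +2.0202 → C = 106.89°
d = R·|Δφ| / |cos C| = 6373·0.58207 / 0.29057 = 12766 km

12766 km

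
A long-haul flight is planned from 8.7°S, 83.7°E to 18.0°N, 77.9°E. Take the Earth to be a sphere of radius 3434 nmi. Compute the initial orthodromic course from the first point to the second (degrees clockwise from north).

347.9°

N = sin Δλ·cos φ₂ = -0.0961;  D = cos φ₁ sin φ₂ − sin φ₁ cos φ₂ cos Δλ = +0.4486
initial course = atan2(N, D) = 347.91°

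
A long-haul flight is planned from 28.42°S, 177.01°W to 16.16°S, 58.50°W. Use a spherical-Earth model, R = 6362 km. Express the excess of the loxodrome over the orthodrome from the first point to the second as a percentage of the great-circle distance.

4.1%

Great circle: σ = 1.8450 rad → d_gc = Rσ = 11737.6 km
Rhumb: Δφ = +0.2140, Δλ = +2.0684, Δψ = +0.2318, q = Δφ/Δψ = 0.9229 → d_rh = R√(Δφ²+q²Δλ²) = 12220.8 km
Excess = (12220.8 − 11737.6) / 11737.6 = 483.2 / 11737.6 = 4.12% ≈ 4.1%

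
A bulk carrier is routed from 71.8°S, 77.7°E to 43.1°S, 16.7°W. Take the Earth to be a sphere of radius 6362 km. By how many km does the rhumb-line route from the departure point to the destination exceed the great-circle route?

514 km

Great circle: cos σ = sin φ₁ sin φ₂ + cos φ₁ cos φ₂ cos Δλ,  σ = 0.8872 rad → d_gc = 5644.289 km
Rhumb line: Δψ = +0.9963, q = Δφ/Δψ = 0.5028, d_rh = R√(Δφ²+q²Δλ²) = 6158.786 km
Excess = 6158.786 − 5644.289 = 514.497 ≈ 514 km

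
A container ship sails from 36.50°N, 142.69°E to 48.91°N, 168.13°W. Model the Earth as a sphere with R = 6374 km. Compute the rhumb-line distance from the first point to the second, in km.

4231 km

Δψ = ln[tan(π/4+φ₂/2)/tan(π/4+φ₁/2)] = +0.2963;  Δφ = +0.2166 rad,  Δλ = +0.8584 rad
q = Δφ/Δψ = 0.7310
d = R·√(Δφ² + q²Δλ²) = 6374·0.66375 = 4231 km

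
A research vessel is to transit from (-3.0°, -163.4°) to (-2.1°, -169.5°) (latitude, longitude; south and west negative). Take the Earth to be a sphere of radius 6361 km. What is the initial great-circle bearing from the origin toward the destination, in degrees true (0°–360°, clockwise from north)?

θ = atan2( sin Δλ·cos φ₂ ,  cos φ₁ sin φ₂ − sin φ₁ cos φ₂ cos Δλ )
  = atan2(-0.1062, +0.0154) = 278.26°

278.3°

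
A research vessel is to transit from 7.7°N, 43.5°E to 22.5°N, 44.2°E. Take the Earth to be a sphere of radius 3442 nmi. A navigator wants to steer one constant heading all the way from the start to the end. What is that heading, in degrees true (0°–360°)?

Δψ = ln[tan(π/4+φ₂/2)/tan(π/4+φ₁/2)] = +0.2684
Δλ = +0.0122 rad (taken the short way round)
course = atan2(Δλ, Δψ) = 2.61°

2.6°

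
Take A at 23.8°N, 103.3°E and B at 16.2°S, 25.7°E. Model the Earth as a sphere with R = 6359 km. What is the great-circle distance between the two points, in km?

Haversine: a = sin²(Δφ/2)+cos φ₁ cos φ₂ sin²(Δλ/2) = 0.46196;  σ = 2·atan2(√a,√(1−a))
σ = 85.636° → d = Rσ = 6359·1.49464 = 9504 km

9504 km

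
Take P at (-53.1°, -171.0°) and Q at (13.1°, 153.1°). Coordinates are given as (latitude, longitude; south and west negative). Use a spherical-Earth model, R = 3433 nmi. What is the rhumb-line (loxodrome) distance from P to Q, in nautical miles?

Rhumb course C = atan2(Δλ, Δψ) with Δψ = ln[tan(π/4+φ₂/2)/tan(π/4+φ₁/2)] = +1.3284, Δλ = -0.6266 → C = 334.75°
d = R·|Δφ| / |cos C| = 3433·1.15541 / 0.90444 = 4386 nmi

4386 nmi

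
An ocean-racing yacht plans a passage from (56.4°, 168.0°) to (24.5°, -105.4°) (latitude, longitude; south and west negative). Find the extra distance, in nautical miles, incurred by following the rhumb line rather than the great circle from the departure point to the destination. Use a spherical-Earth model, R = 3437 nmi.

200 nmi

Great circle: cos σ = sin φ₁ sin φ₂ + cos φ₁ cos φ₂ cos Δλ,  σ = 1.1861 rad → d_gc = 4076.6 nmi
Rhumb line: Δψ = -0.7563, q = Δφ/Δψ = 0.7361, d_rh = R√(Δφ²+q²Δλ²) = 4276.2 nmi
Excess = 4276.2 − 4076.6 = 199.6 ≈ 200 nmi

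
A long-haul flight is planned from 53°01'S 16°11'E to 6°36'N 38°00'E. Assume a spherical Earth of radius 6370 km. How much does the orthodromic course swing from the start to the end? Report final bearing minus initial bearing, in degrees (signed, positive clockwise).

Initial bearing θ₁ = atan2(sin Δλ cos φ₂, cos φ₁ sin φ₂ − sin φ₁ cos φ₂ cos Δλ) = 24.61°
Final bearing θ₂ = (initial bearing from the destination back to the start) + 180° = 14.61°
Δθ = θ₂ − θ₁ = -10.0°

-10.0°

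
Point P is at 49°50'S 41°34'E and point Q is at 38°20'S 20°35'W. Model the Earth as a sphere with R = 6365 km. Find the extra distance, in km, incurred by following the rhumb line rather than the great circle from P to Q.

Great circle: cos σ = sin φ₁ sin φ₂ + cos φ₁ cos φ₂ cos Δλ,  σ = 0.7808 rad → d_gc = 4970.0 km
Rhumb line: Δψ = +0.2808, q = Δφ/Δψ = 0.7148, d_rh = R√(Δφ²+q²Δλ²) = 5098.1 km
Excess = 5098.1 − 4970.0 = 128.1 ≈ 128 km

128 km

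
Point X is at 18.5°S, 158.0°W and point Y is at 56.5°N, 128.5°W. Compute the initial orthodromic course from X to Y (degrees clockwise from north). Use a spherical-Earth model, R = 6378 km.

16.1°

θ = atan2( sin Δλ·cos φ₂ ,  cos φ₁ sin φ₂ − sin φ₁ cos φ₂ cos Δλ )
  = atan2(+0.2718, +0.9432) = 16.07°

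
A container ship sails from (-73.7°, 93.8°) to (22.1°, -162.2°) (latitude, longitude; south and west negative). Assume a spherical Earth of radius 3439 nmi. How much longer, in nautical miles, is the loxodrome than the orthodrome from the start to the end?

Great circle: cos σ = sin φ₁ sin φ₂ + cos φ₁ cos φ₂ cos Δλ,  σ = 2.0087 rad → d_gc = 6907.81 nmi
Rhumb line: Δψ = +2.3391, q = Δφ/Δψ = 0.7148, d_rh = R√(Δφ²+q²Δλ²) = 7278.32 nmi
Excess = 7278.32 − 6907.81 = 370.51 ≈ 371 nmi

371 nmi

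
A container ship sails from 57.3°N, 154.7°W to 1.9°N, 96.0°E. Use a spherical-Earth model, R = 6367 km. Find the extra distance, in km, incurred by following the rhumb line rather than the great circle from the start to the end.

Great circle: cos σ = sin φ₁ sin φ₂ + cos φ₁ cos φ₂ cos Δλ,  σ = 1.7219 rad → d_gc = 10963.5 km
Rhumb line: Δψ = -1.1932, q = Δφ/Δψ = 0.8104, d_rh = R√(Δφ²+q²Δλ²) = 11609.6 km
Excess = 11609.6 − 10963.5 = 646.1 ≈ 646 km

646 km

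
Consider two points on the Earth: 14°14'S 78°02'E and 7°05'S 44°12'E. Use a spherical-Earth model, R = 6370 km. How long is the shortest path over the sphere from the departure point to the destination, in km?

3777 km

Haversine: a = sin²(Δφ/2)+cos φ₁ cos φ₂ sin²(Δλ/2) = 0.08533;  σ = 2·atan2(√a,√(1−a))
σ = 33.969° → d = Rσ = 6370·0.59288 = 3777 km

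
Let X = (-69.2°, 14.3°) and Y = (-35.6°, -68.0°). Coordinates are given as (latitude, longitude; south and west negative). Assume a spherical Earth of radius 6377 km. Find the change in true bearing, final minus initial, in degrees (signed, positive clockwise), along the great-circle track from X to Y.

+71.8°

Initial bearing θ₁ = atan2(sin Δλ cos φ₂, cos φ₁ sin φ₂ − sin φ₁ cos φ₂ cos Δλ) = 262.58°
Final bearing θ₂ = (initial bearing from the destination back to the start) + 180° = 334.34°
Δθ = θ₂ − θ₁ = +71.8°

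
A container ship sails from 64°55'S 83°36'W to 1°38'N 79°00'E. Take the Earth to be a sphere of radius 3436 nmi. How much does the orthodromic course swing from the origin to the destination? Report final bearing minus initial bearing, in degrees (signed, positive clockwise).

Initial bearing θ₁ = atan2(sin Δλ cos φ₂, cos φ₁ sin φ₂ − sin φ₁ cos φ₂ cos Δλ) = 160.66°
Final bearing θ₂ = (initial bearing from the destination back to the start) + 180° = 8.07°
Δθ = θ₂ − θ₁ = -152.6°

-152.6°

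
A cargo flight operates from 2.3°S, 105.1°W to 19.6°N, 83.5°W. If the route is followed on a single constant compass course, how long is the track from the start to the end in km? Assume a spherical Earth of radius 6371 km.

Rhumb course C = atan2(Δλ, Δψ) with Δψ = ln[tan(π/4+φ₂/2)/tan(π/4+φ₁/2)] = +0.3891, Δλ = +0.3770 → C = 44.09°
d = R·|Δφ| / |cos C| = 6371·0.38223 / 0.71820 = 3391 km

3391 km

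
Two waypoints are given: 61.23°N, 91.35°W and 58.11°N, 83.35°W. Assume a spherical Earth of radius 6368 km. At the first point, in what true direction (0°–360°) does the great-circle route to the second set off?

N = sin Δλ·cos φ₂ = +0.0735;  D = cos φ₁ sin φ₂ − sin φ₁ cos φ₂ cos Δλ = -0.0499
initial course = atan2(N, D) = 124.18°

124.2°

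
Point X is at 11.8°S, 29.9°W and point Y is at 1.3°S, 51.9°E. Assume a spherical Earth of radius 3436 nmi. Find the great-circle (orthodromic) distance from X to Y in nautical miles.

Haversine: a = sin²(Δφ/2)+cos φ₁ cos φ₂ sin²(Δλ/2) = 0.42789;  σ = 2·atan2(√a,√(1−a))
σ = 81.708° → d = Rσ = 3436·1.42607 = 4900 nmi

4900 nmi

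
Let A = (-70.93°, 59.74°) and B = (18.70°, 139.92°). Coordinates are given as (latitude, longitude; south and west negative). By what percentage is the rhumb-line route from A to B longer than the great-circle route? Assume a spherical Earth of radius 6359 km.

2.8%

Great circle: σ = 1.8237 rad → d_gc = Rσ = 11597.0 km
Rhumb: Δφ = +1.5643, Δλ = +1.3994, Δψ = +2.1163, q = Δφ/Δψ = 0.7392 → d_rh = R√(Δφ²+q²Δλ²) = 11925.8 km
Excess = (11925.8 − 11597.0) / 11597.0 = 328.8 / 11597.0 = 2.84% ≈ 2.8%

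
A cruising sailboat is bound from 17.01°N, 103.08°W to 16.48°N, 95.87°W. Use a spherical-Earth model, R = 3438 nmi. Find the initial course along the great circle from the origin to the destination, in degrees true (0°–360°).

93.3°

N = sin Δλ·cos φ₂ = +0.1204;  D = cos φ₁ sin φ₂ − sin φ₁ cos φ₂ cos Δλ = -0.0070
initial course = atan2(N, D) = 93.34°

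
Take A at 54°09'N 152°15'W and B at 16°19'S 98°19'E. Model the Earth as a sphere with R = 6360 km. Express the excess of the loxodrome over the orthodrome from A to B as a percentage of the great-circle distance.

Great circle: σ = 1.9984 rad → d_gc = Rσ = 12710.1 km
Rhumb: Δφ = -1.2299, Δλ = -1.9100, Δψ = -1.4173, q = Δφ/Δψ = 0.8677 → d_rh = R√(Δφ²+q²Δλ²) = 13125.9 km
Excess = (13125.9 − 12710.1) / 12710.1 = 415.8 / 12710.1 = 3.27% ≈ 3.3%

3.3%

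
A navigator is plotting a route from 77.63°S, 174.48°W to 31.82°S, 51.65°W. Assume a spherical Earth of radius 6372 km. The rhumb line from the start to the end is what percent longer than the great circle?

15.5%

Great circle: σ = 1.1414 rad → d_gc = Rσ = 7273.0 km
Rhumb: Δφ = +0.7995, Δλ = +2.1438, Δψ = +1.6359, q = Δφ/Δψ = 0.4888 → d_rh = R√(Δφ²+q²Δλ²) = 8398.2 km
Excess = (8398.2 − 7273.0) / 7273.0 = 1125.2 / 7273.0 = 15.47% ≈ 15.5%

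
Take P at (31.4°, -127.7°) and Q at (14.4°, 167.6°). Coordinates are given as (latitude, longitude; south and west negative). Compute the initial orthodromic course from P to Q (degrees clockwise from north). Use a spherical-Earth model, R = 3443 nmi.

269.8°

θ = atan2( sin Δλ·cos φ₂ ,  cos φ₁ sin φ₂ − sin φ₁ cos φ₂ cos Δλ )
  = atan2(-0.8757, -0.0034) = 269.78°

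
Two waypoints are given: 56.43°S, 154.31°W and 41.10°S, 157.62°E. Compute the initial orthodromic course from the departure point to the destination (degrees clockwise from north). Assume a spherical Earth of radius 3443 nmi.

275.7°

N = sin Δλ·cos φ₂ = -0.5606;  D = cos φ₁ sin φ₂ − sin φ₁ cos φ₂ cos Δλ = +0.0561
initial course = atan2(N, D) = 275.71°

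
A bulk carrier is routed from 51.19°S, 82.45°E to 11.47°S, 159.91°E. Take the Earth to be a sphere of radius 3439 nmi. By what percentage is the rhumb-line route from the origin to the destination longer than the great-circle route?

Great circle: σ = 1.2783 rad → d_gc = Rσ = 4396.2 nmi
Rhumb: Δφ = +0.6932, Δλ = +1.3519, Δψ = +0.8419, q = Δφ/Δψ = 0.8235 → d_rh = R√(Δφ²+q²Δλ²) = 4510.1 nmi
Excess = (4510.1 − 4396.2) / 4396.2 = 113.9 / 4396.2 = 2.59% ≈ 2.6%

2.6%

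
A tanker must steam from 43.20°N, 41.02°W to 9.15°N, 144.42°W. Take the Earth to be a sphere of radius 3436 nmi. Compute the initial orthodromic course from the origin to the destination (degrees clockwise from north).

285.8°

θ = atan2( sin Δλ·cos φ₂ ,  cos φ₁ sin φ₂ − sin φ₁ cos φ₂ cos Δλ )
  = atan2(-0.9604, +0.2725) = 285.84°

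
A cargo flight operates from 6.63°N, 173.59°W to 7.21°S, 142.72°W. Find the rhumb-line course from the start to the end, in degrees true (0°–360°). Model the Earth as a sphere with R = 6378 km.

114.2°

Meridional parts: M(φ₁)=+0.1160, M(φ₂)=-0.1262 → ΔM = -0.2421;  Δλ = +0.5388 rad
tan C = Δλ / ΔM = -2.2250 → C = 114.20°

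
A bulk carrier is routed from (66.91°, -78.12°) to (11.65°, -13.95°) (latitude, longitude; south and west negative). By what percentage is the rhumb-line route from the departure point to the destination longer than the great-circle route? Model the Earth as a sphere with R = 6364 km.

Great circle: σ = 1.2099 rad → d_gc = Rσ = 7699.8 km
Rhumb: Δφ = -0.9645, Δλ = +1.1200, Δψ = -1.3836, q = Δφ/Δψ = 0.6971 → d_rh = R√(Δφ²+q²Δλ²) = 7896.8 km
Excess = (7896.8 − 7699.8) / 7699.8 = 197.0 / 7699.8 = 2.56% ≈ 2.6%

2.6%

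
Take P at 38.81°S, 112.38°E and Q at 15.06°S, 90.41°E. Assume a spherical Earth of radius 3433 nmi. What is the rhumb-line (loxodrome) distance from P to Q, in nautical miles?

Rhumb course C = atan2(Δλ, Δψ) with Δψ = ln[tan(π/4+φ₂/2)/tan(π/4+φ₁/2)] = +0.4701, Δλ = -0.3834 → C = 320.80°
d = R·|Δφ| / |cos C| = 3433·0.41452 / 0.77491 = 1836 nmi

1836 nmi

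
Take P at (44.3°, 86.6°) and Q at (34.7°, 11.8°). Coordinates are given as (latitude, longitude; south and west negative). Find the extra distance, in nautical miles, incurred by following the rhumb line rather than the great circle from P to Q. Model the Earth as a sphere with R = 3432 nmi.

Great circle: cos σ = sin φ₁ sin φ₂ + cos φ₁ cos φ₂ cos Δλ,  σ = 0.9862 rad → d_gc = 3384.6 nmi
Rhumb line: Δψ = -0.2177, q = Δφ/Δψ = 0.7695, d_rh = R√(Δφ²+q²Δλ²) = 3495.3 nmi
Excess = 3495.3 − 3384.6 = 110.7 ≈ 111 nmi

111 nmi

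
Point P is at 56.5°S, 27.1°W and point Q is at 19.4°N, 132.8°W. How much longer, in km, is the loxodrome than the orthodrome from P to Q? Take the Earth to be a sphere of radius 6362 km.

Great circle: cos σ = sin φ₁ sin φ₂ + cos φ₁ cos φ₂ cos Δλ,  σ = 2.0019 rad → d_gc = 12736.0 km
Rhumb line: Δψ = +1.5460, q = Δφ/Δψ = 0.8569, d_rh = R√(Δφ²+q²Δλ²) = 13121.1 km
Excess = 13121.1 − 12736.0 = 385.1 ≈ 385 km

385 km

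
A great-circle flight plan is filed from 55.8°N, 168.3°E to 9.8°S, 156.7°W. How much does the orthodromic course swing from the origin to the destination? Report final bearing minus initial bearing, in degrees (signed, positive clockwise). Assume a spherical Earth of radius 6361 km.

+16.7°

Initial bearing θ₁ = atan2(sin Δλ cos φ₂, cos φ₁ sin φ₂ − sin φ₁ cos φ₂ cos Δλ) = 143.48°
Final bearing θ₂ = (initial bearing from the destination back to the start) + 180° = 160.16°
Δθ = θ₂ − θ₁ = +16.7°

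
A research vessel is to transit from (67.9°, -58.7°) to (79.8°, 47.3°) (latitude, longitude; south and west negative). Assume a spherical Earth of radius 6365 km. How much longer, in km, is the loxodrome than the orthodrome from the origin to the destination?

Great circle: cos σ = sin φ₁ sin φ₂ + cos φ₁ cos φ₂ cos Δλ,  σ = 0.4657 rad → d_gc = 2964.0 km
Rhumb line: Δψ = +0.7831, q = Δφ/Δψ = 0.2652, d_rh = R√(Δφ²+q²Δλ²) = 3391.6 km
Excess = 3391.6 − 2964.0 = 427.6 ≈ 428 km

428 km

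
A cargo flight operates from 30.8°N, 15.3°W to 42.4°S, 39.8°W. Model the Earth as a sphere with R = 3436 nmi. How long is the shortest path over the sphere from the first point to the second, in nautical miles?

cos σ = sin φ₁ sin φ₂ + cos φ₁ cos φ₂ cos Δλ
      = sin(30.80°)sin(-42.40°) + cos(30.80°)cos(-42.40°)cos(-24.50°) = 0.2319
σ = 76.590° → d = Rσ = 3436·1.33675 = 4593 nmi

4593 nmi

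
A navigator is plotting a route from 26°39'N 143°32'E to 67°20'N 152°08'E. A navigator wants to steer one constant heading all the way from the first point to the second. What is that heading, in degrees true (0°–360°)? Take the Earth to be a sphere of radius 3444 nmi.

Δψ = ln[tan(π/4+φ₂/2)/tan(π/4+φ₁/2)] = +1.1244
Δλ = +0.1501 rad (taken the short way round)
course = atan2(Δλ, Δψ) = 7.60°

7.6°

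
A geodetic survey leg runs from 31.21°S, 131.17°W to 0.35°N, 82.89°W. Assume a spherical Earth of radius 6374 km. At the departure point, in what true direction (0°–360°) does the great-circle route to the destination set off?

64.9°

θ = atan2( sin Δλ·cos φ₂ ,  cos φ₁ sin φ₂ − sin φ₁ cos φ₂ cos Δλ )
  = atan2(+0.7464, +0.3501) = 64.87°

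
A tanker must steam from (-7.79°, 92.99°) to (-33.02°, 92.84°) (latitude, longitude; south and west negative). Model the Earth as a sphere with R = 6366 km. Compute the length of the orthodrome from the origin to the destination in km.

Haversine: a = sin²(Δφ/2)+cos φ₁ cos φ₂ sin²(Δλ/2) = 0.04770;  σ = 2·atan2(√a,√(1−a))
σ = 25.230° → d = Rσ = 6366·0.44035 = 2803 km

2803 km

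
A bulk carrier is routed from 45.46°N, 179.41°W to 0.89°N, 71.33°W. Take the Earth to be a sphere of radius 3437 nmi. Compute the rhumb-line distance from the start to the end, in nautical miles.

Rhumb course C = atan2(Δλ, Δψ) with Δψ = ln[tan(π/4+φ₂/2)/tan(π/4+φ₁/2)] = -0.8772, Δλ = +1.8864 → C = 114.94°
d = R·|Δφ| / |cos C| = 3437·0.77789 / 0.42168 = 6340 nmi

6340 nmi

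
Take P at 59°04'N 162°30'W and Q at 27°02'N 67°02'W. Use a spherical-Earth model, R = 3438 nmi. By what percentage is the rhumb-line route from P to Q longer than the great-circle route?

6.7%

Great circle: σ = 1.2172 rad → d_gc = Rσ = 4184.9 nmi
Rhumb: Δφ = -0.5591, Δλ = +1.6662, Δψ = -0.7945, q = Δφ/Δψ = 0.7037 → d_rh = R√(Δφ²+q²Δλ²) = 4466.1 nmi
Excess = (4466.1 − 4184.9) / 4184.9 = 281.2 / 4184.9 = 6.72% ≈ 6.7%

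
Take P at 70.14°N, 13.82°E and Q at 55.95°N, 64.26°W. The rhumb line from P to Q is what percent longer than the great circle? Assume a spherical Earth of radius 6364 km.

6.6%

Great circle: σ = 0.6119 rad → d_gc = Rσ = 3894.1 km
Rhumb: Δφ = -0.2477, Δλ = -1.3628, Δψ = -0.5591, q = Δφ/Δψ = 0.4430 → d_rh = R√(Δφ²+q²Δλ²) = 4152.4 km
Excess = (4152.4 − 3894.1) / 3894.1 = 258.3 / 3894.1 = 6.63% ≈ 6.6%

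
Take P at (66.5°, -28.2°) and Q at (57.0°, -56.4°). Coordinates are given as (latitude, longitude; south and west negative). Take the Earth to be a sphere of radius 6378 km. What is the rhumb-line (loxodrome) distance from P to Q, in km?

Rhumb course C = atan2(Δλ, Δψ) with Δψ = ln[tan(π/4+φ₂/2)/tan(π/4+φ₁/2)] = -0.3535, Δλ = -0.4922 → C = 234.31°
d = R·|Δφ| / |cos C| = 6378·0.16581 / 0.58340 = 1813 km

1813 km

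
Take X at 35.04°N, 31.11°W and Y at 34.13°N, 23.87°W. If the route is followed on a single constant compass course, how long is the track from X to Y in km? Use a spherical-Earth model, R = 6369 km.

670 km

Δψ = ln[tan(π/4+φ₂/2)/tan(π/4+φ₁/2)] = -0.0193;  Δφ = -0.0159 rad,  Δλ = +0.1264 rad
q = Δφ/Δψ = 0.8233
d = R·√(Δφ² + q²Δλ²) = 6369·0.10524 = 670 km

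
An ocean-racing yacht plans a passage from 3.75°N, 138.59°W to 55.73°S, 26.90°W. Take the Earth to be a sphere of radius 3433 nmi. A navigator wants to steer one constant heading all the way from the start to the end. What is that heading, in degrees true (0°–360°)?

Meridional parts: M(φ₁)=+0.0655, M(φ₂)=-1.1767 → ΔM = -1.2421;  Δλ = +1.9494 rad
tan C = Δλ / ΔM = -1.5693 → C = 122.51°

122.5°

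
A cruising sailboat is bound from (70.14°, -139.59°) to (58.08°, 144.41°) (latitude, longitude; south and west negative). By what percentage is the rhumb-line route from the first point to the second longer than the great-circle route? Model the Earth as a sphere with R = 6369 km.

Great circle: σ = 0.5703 rad → d_gc = Rσ = 3632.0 km
Rhumb: Δφ = -0.2105, Δλ = -1.3265, Δψ = -0.4908, q = Δφ/Δψ = 0.4289 → d_rh = R√(Δφ²+q²Δλ²) = 3863.3 km
Excess = (3863.3 − 3632.0) / 3632.0 = 231.3 / 3632.0 = 6.37% ≈ 6.4%

6.4%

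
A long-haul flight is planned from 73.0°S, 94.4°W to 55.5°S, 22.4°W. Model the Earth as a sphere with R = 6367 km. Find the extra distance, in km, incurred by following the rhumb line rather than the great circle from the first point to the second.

Great circle: cos σ = sin φ₁ sin φ₂ + cos φ₁ cos φ₂ cos Δλ,  σ = 0.5748 rad → d_gc = 3659.9 km
Rhumb line: Δψ = +0.7312, q = Δφ/Δψ = 0.4177, d_rh = R√(Δφ²+q²Δλ²) = 3866.6 km
Excess = 3866.6 − 3659.9 = 206.7 ≈ 207 km

207 km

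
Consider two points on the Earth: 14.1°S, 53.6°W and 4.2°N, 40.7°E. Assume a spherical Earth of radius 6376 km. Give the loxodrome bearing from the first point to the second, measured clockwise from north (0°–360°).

Δψ = ln[tan(π/4+φ₂/2)/tan(π/4+φ₁/2)] = +0.3220
Δλ = +1.6458 rad (taken the short way round)
course = atan2(Δλ, Δψ) = 78.93°

78.9°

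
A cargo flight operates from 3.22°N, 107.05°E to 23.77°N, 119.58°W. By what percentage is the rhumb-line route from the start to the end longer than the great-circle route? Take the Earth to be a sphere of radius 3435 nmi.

2.6%

Great circle: σ = 2.2203 rad → d_gc = Rσ = 7626.9 nmi
Rhumb: Δφ = +0.3587, Δλ = +2.3277, Δψ = +0.3711, q = Δφ/Δψ = 0.9666 → d_rh = R√(Δφ²+q²Δλ²) = 7826.0 nmi
Excess = (7826.0 − 7626.9) / 7626.9 = 199.1 / 7626.9 = 2.61% ≈ 2.6%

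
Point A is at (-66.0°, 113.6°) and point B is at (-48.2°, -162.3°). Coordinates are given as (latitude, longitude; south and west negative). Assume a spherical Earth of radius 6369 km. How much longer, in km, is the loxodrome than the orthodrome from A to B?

Great circle: cos σ = sin φ₁ sin φ₂ + cos φ₁ cos φ₂ cos Δλ,  σ = 0.7829 rad → d_gc = 4986.1 km
Rhumb line: Δψ = +0.5859, q = Δφ/Δψ = 0.5303, d_rh = R√(Δφ²+q²Δλ²) = 5337.7 km
Excess = 5337.7 − 4986.1 = 351.6 ≈ 352 km

352 km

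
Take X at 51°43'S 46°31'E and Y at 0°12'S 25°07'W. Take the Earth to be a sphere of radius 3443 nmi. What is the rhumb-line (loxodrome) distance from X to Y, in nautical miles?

Δψ = ln[tan(π/4+φ₂/2)/tan(π/4+φ₁/2)] = +1.0547;  Δφ = +0.8991 rad,  Δλ = -1.2502 rad
q = Δφ/Δψ = 0.8525
d = R·√(Δφ² + q²Δλ²) = 3443·1.39446 = 4801 nmi

4801 nmi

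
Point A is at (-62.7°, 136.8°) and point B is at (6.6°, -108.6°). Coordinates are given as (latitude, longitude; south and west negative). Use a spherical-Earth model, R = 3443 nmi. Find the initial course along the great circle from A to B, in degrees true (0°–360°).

θ = atan2( sin Δλ·cos φ₂ ,  cos φ₁ sin φ₂ − sin φ₁ cos φ₂ cos Δλ )
  = atan2(+0.9032, -0.3147) = 109.21°

109.2°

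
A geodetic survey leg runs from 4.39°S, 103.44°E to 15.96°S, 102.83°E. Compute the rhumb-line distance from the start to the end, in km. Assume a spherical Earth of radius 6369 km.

Rhumb course C = atan2(Δλ, Δψ) with Δψ = ln[tan(π/4+φ₂/2)/tan(π/4+φ₁/2)] = -0.2055, Δλ = -0.0106 → C = 182.97°
d = R·|Δφ| / |cos C| = 6369·0.20193 / 0.99866 = 1288 km

1288 km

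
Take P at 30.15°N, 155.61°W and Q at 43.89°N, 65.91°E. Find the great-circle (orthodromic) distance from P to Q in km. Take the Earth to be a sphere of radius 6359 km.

10743 km

cos σ = sin φ₁ sin φ₂ + cos φ₁ cos φ₂ cos Δλ
      = sin(30.15°)sin(43.89°) + cos(30.15°)cos(43.89°)cos(-138.48°) = -0.1184
σ = 96.798° → d = Rσ = 6359·1.68945 = 10743 km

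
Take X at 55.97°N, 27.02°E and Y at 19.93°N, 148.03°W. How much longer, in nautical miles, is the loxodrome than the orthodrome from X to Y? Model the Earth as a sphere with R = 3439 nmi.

Great circle: cos σ = sin φ₁ sin φ₂ + cos φ₁ cos φ₂ cos Δλ,  σ = 1.8149 rad → d_gc = 6241.3 nmi
Rhumb line: Δψ = -0.8290, q = Δφ/Δψ = 0.7587, d_rh = R√(Δφ²+q²Δλ²) = 8260.2 nmi
Excess = 8260.2 − 6241.3 = 2018.9 ≈ 2019 nmi

2019 nmi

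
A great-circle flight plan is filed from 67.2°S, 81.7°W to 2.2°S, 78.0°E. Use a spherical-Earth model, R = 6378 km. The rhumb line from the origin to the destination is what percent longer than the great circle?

Great circle: σ = 1.9048 rad → d_gc = Rσ = 12148.6 km
Rhumb: Δφ = +1.1345, Δλ = +2.7873, Δψ = +1.5629, q = Δφ/Δψ = 0.7259 → d_rh = R√(Δφ²+q²Δλ²) = 14794.3 km
Excess = (14794.3 − 12148.6) / 12148.6 = 2645.7 / 12148.6 = 21.78% ≈ 21.8%

21.8%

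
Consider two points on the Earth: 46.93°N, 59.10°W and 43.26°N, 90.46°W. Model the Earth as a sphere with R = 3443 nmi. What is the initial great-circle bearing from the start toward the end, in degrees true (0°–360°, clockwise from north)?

272.1°

θ = atan2( sin Δλ·cos φ₂ ,  cos φ₁ sin φ₂ − sin φ₁ cos φ₂ cos Δλ )
  = atan2(-0.3790, +0.0137) = 272.07°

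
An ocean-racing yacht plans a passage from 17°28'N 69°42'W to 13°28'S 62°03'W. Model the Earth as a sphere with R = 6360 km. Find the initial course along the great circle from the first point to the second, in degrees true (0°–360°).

N = sin Δλ·cos φ₂ = +0.1295;  D = cos φ₁ sin φ₂ − sin φ₁ cos φ₂ cos Δλ = -0.5114
initial course = atan2(N, D) = 165.80°

165.8°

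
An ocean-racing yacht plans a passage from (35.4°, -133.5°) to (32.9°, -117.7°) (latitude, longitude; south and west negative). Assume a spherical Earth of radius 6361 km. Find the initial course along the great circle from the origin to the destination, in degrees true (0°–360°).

θ = atan2( sin Δλ·cos φ₂ ,  cos φ₁ sin φ₂ − sin φ₁ cos φ₂ cos Δλ )
  = atan2(+0.2286, -0.0252) = 96.30°

96.3°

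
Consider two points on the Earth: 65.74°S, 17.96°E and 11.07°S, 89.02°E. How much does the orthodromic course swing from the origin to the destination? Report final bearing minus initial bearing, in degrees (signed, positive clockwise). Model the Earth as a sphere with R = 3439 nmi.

At departure: θ₁ = atan2(sin Δλ cos φ₂, cos φ₁ sin φ₂ − sin φ₁ cos φ₂ cos Δλ) = 77.16°
At arrival: θ₂ = atan2(sin Δλ cos φ₁, −cos φ₂ sin φ₁ + sin φ₂ cos φ₁ cos Δλ) = 24.09°
Δθ = θ₂ − θ₁ = -53.1°

-53.1°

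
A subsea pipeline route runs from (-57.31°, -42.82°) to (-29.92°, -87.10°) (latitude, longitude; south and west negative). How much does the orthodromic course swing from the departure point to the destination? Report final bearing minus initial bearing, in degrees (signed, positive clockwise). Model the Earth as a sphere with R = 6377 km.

At departure: θ₁ = atan2(sin Δλ cos φ₂, cos φ₁ sin φ₂ − sin φ₁ cos φ₂ cos Δλ) = 292.68°
At arrival: θ₂ = atan2(sin Δλ cos φ₁, −cos φ₂ sin φ₁ + sin φ₂ cos φ₁ cos Δλ) = 324.90°
Δθ = θ₂ − θ₁ = +32.2°

+32.2°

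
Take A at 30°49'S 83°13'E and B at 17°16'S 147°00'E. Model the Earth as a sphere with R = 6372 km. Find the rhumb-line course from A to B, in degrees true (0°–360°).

76.9°

Meridional parts: M(φ₁)=-0.5658, M(φ₂)=-0.3060 → ΔM = +0.2598;  Δλ = +1.1132 rad
tan C = Δλ / ΔM = +4.2849 → C = 76.86°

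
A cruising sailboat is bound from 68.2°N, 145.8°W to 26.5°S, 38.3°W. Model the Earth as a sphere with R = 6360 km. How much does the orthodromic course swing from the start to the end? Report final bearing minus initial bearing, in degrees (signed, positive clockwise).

Initial bearing θ₁ = atan2(sin Δλ cos φ₂, cos φ₁ sin φ₂ − sin φ₁ cos φ₂ cos Δλ) = 84.37°
Final bearing θ₂ = (initial bearing from the destination back to the start) + 180° = 155.61°
Δθ = θ₂ − θ₁ = +71.2°

+71.2°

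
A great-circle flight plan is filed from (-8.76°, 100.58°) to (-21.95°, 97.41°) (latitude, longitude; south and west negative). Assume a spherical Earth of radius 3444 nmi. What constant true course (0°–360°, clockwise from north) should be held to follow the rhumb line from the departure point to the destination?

193.0°

Δψ = ln[tan(π/4+φ₂/2)/tan(π/4+φ₁/2)] = -0.2393
Δλ = -0.0553 rad (taken the short way round)
course = atan2(Δλ, Δψ) = 193.02°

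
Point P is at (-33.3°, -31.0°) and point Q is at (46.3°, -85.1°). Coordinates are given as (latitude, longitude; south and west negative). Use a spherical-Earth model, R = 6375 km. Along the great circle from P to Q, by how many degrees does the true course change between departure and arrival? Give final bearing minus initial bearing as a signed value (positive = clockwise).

At departure: θ₁ = atan2(sin Δλ cos φ₂, cos φ₁ sin φ₂ − sin φ₁ cos φ₂ cos Δλ) = 325.90°
At arrival: θ₂ = atan2(sin Δλ cos φ₁, −cos φ₂ sin φ₁ + sin φ₂ cos φ₁ cos Δλ) = 317.30°
Δθ = θ₂ − θ₁ = -8.6°

-8.6°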